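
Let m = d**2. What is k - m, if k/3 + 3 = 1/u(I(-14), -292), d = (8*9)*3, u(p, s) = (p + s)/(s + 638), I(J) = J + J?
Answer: -7466919/160 ≈ -46668.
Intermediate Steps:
I(J) = 2*J
u(p, s) = (p + s)/(638 + s)
d = 216 (d = 72*3 = 216)
m = 46656 (m = 216**2 = 46656)
k = -1959/160 (k = -9 + 3/(((2*(-14) - 292)/(638 - 292))) = -9 + 3/(((-28 - 292)/346)) = -9 + 3/(((1/346)*(-320))) = -9 + 3/(-160/173) = -9 + 3*(-173/160) = -9 - 519/160 = -1959/160 ≈ -12.244)
k - m = -1959/160 - 1*46656 = -1959/160 - 46656 = -7466919/160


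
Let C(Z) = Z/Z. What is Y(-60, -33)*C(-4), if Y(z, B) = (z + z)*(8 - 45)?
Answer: 4440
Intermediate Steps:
Y(z, B) = -74*z (Y(z, B) = (2*z)*(-37) = -74*z)
C(Z) = 1
Y(-60, -33)*C(-4) = -74*(-60)*1 = 4440*1 = 4440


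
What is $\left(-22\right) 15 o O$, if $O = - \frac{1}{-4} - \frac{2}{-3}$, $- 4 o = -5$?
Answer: $- \frac{3025}{8} \approx -378.13$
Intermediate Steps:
$o = \frac{5}{4}$ ($o = \left(- \frac{1}{4}\right) \left(-5\right) = \frac{5}{4} \approx 1.25$)
$O = \frac{11}{12}$ ($O = \left(-1\right) \left(- \frac{1}{4}\right) - - \frac{2}{3} = \frac{1}{4} + \frac{2}{3} = \frac{11}{12} \approx 0.91667$)
$\left(-22\right) 15 o O = \left(-22\right) 15 \cdot \frac{5}{4} \cdot \frac{11}{12} = \left(-330\right) \frac{55}{48} = - \frac{3025}{8}$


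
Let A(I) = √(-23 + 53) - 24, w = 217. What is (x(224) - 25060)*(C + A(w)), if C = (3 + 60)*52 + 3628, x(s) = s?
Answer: -170871680 - 24836*√30 ≈ -1.7101e+8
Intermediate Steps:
C = 6904 (C = 63*52 + 3628 = 3276 + 3628 = 6904)
A(I) = -24 + √30 (A(I) = √30 - 24 = -24 + √30)
(x(224) - 25060)*(C + A(w)) = (224 - 25060)*(6904 + (-24 + √30)) = -24836*(6880 + √30) = -170871680 - 24836*√30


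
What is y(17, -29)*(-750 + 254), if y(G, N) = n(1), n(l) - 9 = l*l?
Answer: -4960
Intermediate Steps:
n(l) = 9 + l² (n(l) = 9 + l*l = 9 + l²)
y(G, N) = 10 (y(G, N) = 9 + 1² = 9 + 1 = 10)
y(17, -29)*(-750 + 254) = 10*(-750 + 254) = 10*(-496) = -4960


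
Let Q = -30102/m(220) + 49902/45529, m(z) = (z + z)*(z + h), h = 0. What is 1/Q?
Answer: 200327600/157272711 ≈ 1.2738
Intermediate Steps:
m(z) = 2*z**2 (m(z) = (z + z)*(z + 0) = (2*z)*z = 2*z**2)
Q = 157272711/200327600 (Q = -30102/(2*220**2) + 49902/45529 = -30102/(2*48400) + 49902*(1/45529) = -30102/96800 + 49902/45529 = -30102*1/96800 + 49902/45529 = -15051/48400 + 49902/45529 = 157272711/200327600 ≈ 0.78508)
1/Q = 1/(157272711/200327600) = 200327600/157272711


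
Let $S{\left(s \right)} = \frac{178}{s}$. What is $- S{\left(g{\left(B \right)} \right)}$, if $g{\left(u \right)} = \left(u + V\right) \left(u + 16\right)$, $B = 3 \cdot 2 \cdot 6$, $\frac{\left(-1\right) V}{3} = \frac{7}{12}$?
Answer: $- \frac{178}{1781} \approx -0.099944$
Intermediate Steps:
$V = - \frac{7}{4}$ ($V = - 3 \cdot \frac{7}{12} = - 3 \cdot 7 \cdot \frac{1}{12} = \left(-3\right) \frac{7}{12} = - \frac{7}{4} \approx -1.75$)
$B = 36$ ($B = 6 \cdot 6 = 36$)
$g{\left(u \right)} = \left(16 + u\right) \left(- \frac{7}{4} + u\right)$ ($g{\left(u \right)} = \left(u - \frac{7}{4}\right) \left(u + 16\right) = \left(- \frac{7}{4} + u\right) \left(16 + u\right) = \left(16 + u\right) \left(- \frac{7}{4} + u\right)$)
$- S{\left(g{\left(B \right)} \right)} = - \frac{178}{-28 + 36^{2} + \frac{57}{4} \cdot 36} = - \frac{178}{-28 + 1296 + 513} = - \frac{178}{1781}$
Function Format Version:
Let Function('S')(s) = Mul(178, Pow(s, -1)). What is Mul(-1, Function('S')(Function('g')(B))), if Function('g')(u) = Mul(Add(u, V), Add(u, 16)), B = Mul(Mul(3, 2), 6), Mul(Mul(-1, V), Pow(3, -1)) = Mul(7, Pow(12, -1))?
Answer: Rational(-178, 1781) ≈ -0.099944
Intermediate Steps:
V = Rational(-7, 4) (V = Mul(-3, Mul(7, Pow(12, -1))) = Mul(-3, Mul(7, Rational(1, 12))) = Mul(-3, Rational(7, 12)) = Rational(-7, 4) ≈ -1.7500)
B = 36 (B = Mul(6, 6) = 36)
Function('g')(u) = Mul(Add(16, u), Add(Rational(-7, 4), u)) (Function('g')(u) = Mul(Add(u, Rational(-7, 4)), Add(u, 16)) = Mul(Add(Rational(-7, 4), u), Add(16, u)) = Mul(Add(16, u), Add(Rational(-7, 4), u)))
Mul(-1, Function('S')(Function('g')(B))) = Mul(-1, Mul(178, Pow(Add(-28, Pow(36, 2), Mul(Rational(57, 4), 36)), -1))) = Mul(-1, Mul(178, Pow(Add(-28, 1296, 513), -1))) = Mul(-1, Mul(178, Pow(1781, -1))) = Mul(-1, Mul(178, Rational(1, 1781))) = Mul(-1, Rational(178, 1781)) = Rational(-178, 1781)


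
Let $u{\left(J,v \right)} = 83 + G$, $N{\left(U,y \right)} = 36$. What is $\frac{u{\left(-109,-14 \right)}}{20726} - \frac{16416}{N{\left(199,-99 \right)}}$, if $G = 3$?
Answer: $- \frac{109895}{241} \approx -456.0$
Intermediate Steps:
$u{\left(J,v \right)} = 86$ ($u{\left(J,v \right)} = 83 + 3 = 86$)
$\frac{u{\left(-109,-14 \right)}}{20726} - \frac{16416}{N{\left(199,-99 \right)}} = \frac{86}{20726} - \frac{16416}{36} = 86 \cdot \frac{1}{20726} - 456 = \frac{1}{241} - 456 = - \frac{109895}{241}$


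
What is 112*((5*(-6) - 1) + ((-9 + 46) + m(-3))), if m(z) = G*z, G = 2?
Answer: 0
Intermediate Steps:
m(z) = 2*z
112*((5*(-6) - 1) + ((-9 + 46) + m(-3))) = 112*((5*(-6) - 1) + ((-9 + 46) + 2*(-3))) = 112*((-30 - 1) + (37 - 6)) = 112*(-31 + 31) = 112*0 = 0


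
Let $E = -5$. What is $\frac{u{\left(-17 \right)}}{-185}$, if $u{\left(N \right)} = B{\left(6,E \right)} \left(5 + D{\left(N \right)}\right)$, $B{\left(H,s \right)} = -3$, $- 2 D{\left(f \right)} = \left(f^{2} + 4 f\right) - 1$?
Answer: $- \frac{63}{37} \approx -1.7027$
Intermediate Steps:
$D{\left(f \right)} = \frac{1}{2} - 2 f - \frac{f^{2}}{2}$ ($D{\left(f \right)} = - \frac{\left(f^{2} + 4 f\right) - 1}{2} = - \frac{-1 + f^{2} + 4 f}{2} = \frac{1}{2} - 2 f - \frac{f^{2}}{2}$)
$u{\left(N \right)} = - \frac{33}{2} + 6 N + \frac{3 N^{2}}{2}$ ($u{\left(N \right)} = - 3 \left(5 - \left(- \frac{1}{2} + \frac{N^{2}}{2} + 2 N\right)\right) = - 3 \left(\frac{11}{2} - 2 N - \frac{N^{2}}{2}\right) = - \frac{33}{2} + 6 N + \frac{3 N^{2}}{2}$)
$\frac{u{\left(-17 \right)}}{-185} = \frac{- \frac{33}{2} + 6 \left(-17\right) + \frac{3 \left(-17\right)^{2}}{2}}{-185} = - \frac{- \frac{33}{2} - 102 + \frac{3}{2} \cdot 289}{185} = - \frac{- \frac{33}{2} - 102 + \frac{867}{2}}{185} = \left(- \frac{1}{185}\right) 315 = - \frac{63}{37}$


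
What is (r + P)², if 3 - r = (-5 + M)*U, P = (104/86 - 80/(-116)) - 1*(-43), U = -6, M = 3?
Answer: 2003994756/1555009 ≈ 1288.7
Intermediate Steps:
P = 55989/1247 (P = (104*(1/86) - 80*(-1/116)) + 43 = (52/43 + 20/29) + 43 = 2368/1247 + 43 = 55989/1247 ≈ 44.899)
r = -9 (r = 3 - (-5 + 3)*(-6) = 3 - (-2)*(-6) = 3 - 1*12 = 3 - 12 = -9)
(r + P)² = (-9 + 55989/1247)² = (44766/1247)² = 2003994756/1555009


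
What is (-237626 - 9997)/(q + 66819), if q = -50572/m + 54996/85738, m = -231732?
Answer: -614979093970071/165949111203764 ≈ -3.7058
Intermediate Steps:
q = 2135034401/2483529777 (q = -50572/(-231732) + 54996/85738 = -50572*(-1/231732) + 54996*(1/85738) = 12643/57933 + 27498/42869 = 2135034401/2483529777 ≈ 0.85968)
(-237626 - 9997)/(q + 66819) = (-237626 - 9997)/(2135034401/2483529777 + 66819) = -247623/165949111203764/2483529777 = -247623*2483529777/165949111203764 = -614979093970071/165949111203764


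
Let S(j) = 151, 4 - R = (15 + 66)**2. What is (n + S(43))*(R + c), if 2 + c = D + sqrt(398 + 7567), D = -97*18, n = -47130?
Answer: 390160595 - 140937*sqrt(885) ≈ 3.8597e+8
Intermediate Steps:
R = -6557 (R = 4 - (15 + 66)**2 = 4 - 1*81**2 = 4 - 1*6561 = 4 - 6561 = -6557)
D = -1746
c = -1748 + 3*sqrt(885) (c = -2 + (-1746 + sqrt(398 + 7567)) = -2 + (-1746 + sqrt(7965)) = -2 + (-1746 + 3*sqrt(885)) = -1748 + 3*sqrt(885) ≈ -1658.8)
(n + S(43))*(R + c) = (-47130 + 151)*(-6557 + (-1748 + 3*sqrt(885))) = -46979*(-8305 + 3*sqrt(885)) = 390160595 - 140937*sqrt(885)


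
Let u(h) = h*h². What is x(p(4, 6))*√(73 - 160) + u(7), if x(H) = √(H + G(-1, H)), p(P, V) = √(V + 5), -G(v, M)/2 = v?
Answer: 343 + √(-174 - 87*√11) ≈ 343.0 + 21.507*I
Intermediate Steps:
G(v, M) = -2*v
p(P, V) = √(5 + V)
u(h) = h³
x(H) = √(2 + H) (x(H) = √(H - 2*(-1)) = √(H + 2) = √(2 + H))
x(p(4, 6))*√(73 - 160) + u(7) = √(2 + √(5 + 6))*√(73 - 160) + 7³ = √(2 + √11)*√(-87) + 343 = √(2 + √11)*(I*√87) + 343 = I*√87*√(2 + √11) + 343 = 343 + I*√87*√(2 + √11)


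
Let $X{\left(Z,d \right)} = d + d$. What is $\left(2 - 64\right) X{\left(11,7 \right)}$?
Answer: $-868$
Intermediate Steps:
$X{\left(Z,d \right)} = 2 d$
$\left(2 - 64\right) X{\left(11,7 \right)} = \left(2 - 64\right) 2 \cdot 7 = \left(-62\right) 14 = -868$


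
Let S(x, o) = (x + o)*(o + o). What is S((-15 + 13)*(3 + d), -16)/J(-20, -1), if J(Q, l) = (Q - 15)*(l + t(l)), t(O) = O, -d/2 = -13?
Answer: 1184/35 ≈ 33.829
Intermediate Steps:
d = 26 (d = -2*(-13) = 26)
J(Q, l) = 2*l*(-15 + Q) (J(Q, l) = (Q - 15)*(l + l) = (-15 + Q)*(2*l) = 2*l*(-15 + Q))
S(x, o) = 2*o*(o + x) (S(x, o) = (o + x)*(2*o) = 2*o*(o + x))
S((-15 + 13)*(3 + d), -16)/J(-20, -1) = (2*(-16)*(-16 + (-15 + 13)*(3 + 26)))/((2*(-1)*(-15 - 20))) = (2*(-16)*(-16 - 2*29))/((2*(-1)*(-35))) = (2*(-16)*(-16 - 58))/70 = (2*(-16)*(-74))*(1/70) = 2368*(1/70) = 1184/35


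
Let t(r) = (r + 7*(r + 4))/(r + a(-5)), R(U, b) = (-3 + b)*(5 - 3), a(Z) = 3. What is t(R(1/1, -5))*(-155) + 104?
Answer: -14148/13 ≈ -1088.3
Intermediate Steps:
R(U, b) = -6 + 2*b (R(U, b) = (-3 + b)*2 = -6 + 2*b)
t(r) = (28 + 8*r)/(3 + r) (t(r) = (r + 7*(r + 4))/(r + 3) = (r + 7*(4 + r))/(3 + r) = (r + (28 + 7*r))/(3 + r) = (28 + 8*r)/(3 + r))
t(R(1/1, -5))*(-155) + 104 = (4*(7 + 2*(-6 + 2*(-5)))/(3 + (-6 + 2*(-5))))*(-155) + 104 = (4*(7 + 2*(-6 - 10))/(3 + (-6 - 10)))*(-155) + 104 = (4*(7 + 2*(-16))/(3 - 16))*(-155) + 104 = (4*(7 - 32)/(-13))*(-155) + 104 = (4*(-1/13)*(-25))*(-155) + 104 = (100/13)*(-155) + 104 = -15500/13 + 104 = -14148/13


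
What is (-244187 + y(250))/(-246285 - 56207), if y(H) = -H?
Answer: 244437/302492 ≈ 0.80808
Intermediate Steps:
(-244187 + y(250))/(-246285 - 56207) = (-244187 - 1*250)/(-246285 - 56207) = (-244187 - 250)/(-302492) = -244437*(-1/302492) = 244437/302492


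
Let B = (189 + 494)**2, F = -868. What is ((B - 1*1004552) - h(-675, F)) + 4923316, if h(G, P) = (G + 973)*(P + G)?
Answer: 4845067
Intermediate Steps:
h(G, P) = (973 + G)*(G + P)
B = 466489 (B = 683**2 = 466489)
((B - 1*1004552) - h(-675, F)) + 4923316 = ((466489 - 1*1004552) - ((-675)**2 + 973*(-675) + 973*(-868) - 675*(-868))) + 4923316 = ((466489 - 1004552) - (455625 - 656775 - 844564 + 585900)) + 4923316 = (-538063 - 1*(-459814)) + 4923316 = (-538063 + 459814) + 4923316 = -78249 + 4923316 = 4845067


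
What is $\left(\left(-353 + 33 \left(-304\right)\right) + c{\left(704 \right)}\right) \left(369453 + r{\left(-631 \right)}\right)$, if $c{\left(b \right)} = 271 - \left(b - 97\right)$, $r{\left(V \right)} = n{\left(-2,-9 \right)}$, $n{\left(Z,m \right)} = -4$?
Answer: $-3960862729$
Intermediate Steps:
$r{\left(V \right)} = -4$
$c{\left(b \right)} = 368 - b$ ($c{\left(b \right)} = 271 - \left(-97 + b\right) = 368 - b$)
$\left(\left(-353 + 33 \left(-304\right)\right) + c{\left(704 \right)}\right) \left(369453 + r{\left(-631 \right)}\right) = \left(\left(-353 + 33 \left(-304\right)\right) + \left(368 - 704\right)\right) \left(369453 - 4\right) = \left(\left(-353 - 10032\right) + \left(368 - 704\right)\right) 369449 = \left(-10385 - 336\right) 369449 = \left(-10721\right) 369449 = -3960862729$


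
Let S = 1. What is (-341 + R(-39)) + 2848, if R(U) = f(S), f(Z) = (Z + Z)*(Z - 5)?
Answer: 2499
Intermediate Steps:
f(Z) = 2*Z*(-5 + Z) (f(Z) = (2*Z)*(-5 + Z) = 2*Z*(-5 + Z))
R(U) = -8 (R(U) = 2*1*(-5 + 1) = 2*1*(-4) = -8)
(-341 + R(-39)) + 2848 = (-341 - 8) + 2848 = -349 + 2848 = 2499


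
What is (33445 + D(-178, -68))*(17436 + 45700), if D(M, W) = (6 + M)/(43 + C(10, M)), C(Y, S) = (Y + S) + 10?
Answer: 242842964192/115 ≈ 2.1117e+9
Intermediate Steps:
C(Y, S) = 10 + S + Y (C(Y, S) = (S + Y) + 10 = 10 + S + Y)
D(M, W) = (6 + M)/(63 + M) (D(M, W) = (6 + M)/(43 + (10 + M + 10)) = (6 + M)/(43 + (20 + M)) = (6 + M)/(63 + M))
(33445 + D(-178, -68))*(17436 + 45700) = (33445 + (6 - 178)/(63 - 178))*(17436 + 45700) = (33445 - 172/(-115))*63136 = (33445 - 1/115*(-172))*63136 = (33445 + 172/115)*63136 = (3846347/115)*63136 = 242842964192/115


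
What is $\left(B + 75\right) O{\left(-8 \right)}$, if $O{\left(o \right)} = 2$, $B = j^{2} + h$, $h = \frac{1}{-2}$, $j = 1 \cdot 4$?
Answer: $181$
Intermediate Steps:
$j = 4$
$h = - \frac{1}{2} \approx -0.5$
$B = \frac{31}{2}$ ($B = 4^{2} - \frac{1}{2} = 16 - \frac{1}{2} = \frac{31}{2} \approx 15.5$)
$\left(B + 75\right) O{\left(-8 \right)} = \left(\frac{31}{2} + 75\right) 2 = \frac{181}{2} \cdot 2 = 181$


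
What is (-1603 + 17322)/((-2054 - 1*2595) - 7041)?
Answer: -15719/11690 ≈ -1.3447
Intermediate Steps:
(-1603 + 17322)/((-2054 - 1*2595) - 7041) = 15719/((-2054 - 2595) - 7041) = 15719/(-4649 - 7041) = 15719/(-11690) = 15719*(-1/11690) = -15719/11690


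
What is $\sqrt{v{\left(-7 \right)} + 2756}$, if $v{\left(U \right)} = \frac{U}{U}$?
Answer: $\sqrt{2757} \approx 52.507$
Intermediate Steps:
$v{\left(U \right)} = 1$
$\sqrt{v{\left(-7 \right)} + 2756} = \sqrt{1 + 2756} = \sqrt{2757}$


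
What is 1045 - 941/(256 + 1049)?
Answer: 1362784/1305 ≈ 1044.3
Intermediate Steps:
1045 - 941/(256 + 1049) = 1045 - 941/1305 = 1362784/1305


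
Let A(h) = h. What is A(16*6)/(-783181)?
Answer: -96/783181 ≈ -0.00012258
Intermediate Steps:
A(16*6)/(-783181) = (16*6)/(-783181) = 96*(-1/783181) = -96/783181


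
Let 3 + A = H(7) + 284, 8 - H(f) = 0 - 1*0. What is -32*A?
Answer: -9248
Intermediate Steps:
H(f) = 8 (H(f) = 8 - (0 - 1*0) = 8 - (0 + 0) = 8 - 1*0 = 8 + 0 = 8)
A = 289 (A = -3 + (8 + 284) = -3 + 292 = 289)
-32*A = -32*289 = -9248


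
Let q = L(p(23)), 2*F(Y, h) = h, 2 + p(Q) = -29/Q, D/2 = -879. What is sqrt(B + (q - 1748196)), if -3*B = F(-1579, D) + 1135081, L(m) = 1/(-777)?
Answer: I*sqrt(1283686836747)/777 ≈ 1458.2*I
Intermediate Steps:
D = -1758 (D = 2*(-879) = -1758)
p(Q) = -2 - 29/Q
L(m) = -1/777
F(Y, h) = h/2
q = -1/777 ≈ -0.0012870
B = -1134202/3 (B = -((1/2)*(-1758) + 1135081)/3 = -(-879 + 1135081)/3 = -1/3*1134202 = -1134202/3 ≈ -3.7807e+5)
sqrt(B + (q - 1748196)) = sqrt(-1134202/3 + (-1/777 - 1748196)) = sqrt(-1134202/3 - 1358348293/777) = sqrt(-1652106611/777) = I*sqrt(1283686836747)/777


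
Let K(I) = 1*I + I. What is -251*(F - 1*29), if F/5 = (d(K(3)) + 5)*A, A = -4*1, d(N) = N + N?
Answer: 92619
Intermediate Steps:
K(I) = 2*I (K(I) = I + I = 2*I)
d(N) = 2*N
A = -4
F = -340 (F = 5*((2*(2*3) + 5)*(-4)) = 5*((2*6 + 5)*(-4)) = 5*((12 + 5)*(-4)) = 5*(17*(-4)) = 5*(-68) = -340)
-251*(F - 1*29) = -251*(-340 - 1*29) = -251*(-340 - 29) = -251*(-369) = 92619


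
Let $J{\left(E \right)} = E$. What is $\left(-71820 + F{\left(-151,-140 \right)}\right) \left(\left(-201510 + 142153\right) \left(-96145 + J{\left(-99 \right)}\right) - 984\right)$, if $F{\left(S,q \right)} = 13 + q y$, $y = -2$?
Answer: $-408616164227348$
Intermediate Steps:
$F{\left(S,q \right)} = 13 - 2 q$ ($F{\left(S,q \right)} = 13 + q \left(-2\right) = 13 - 2 q$)
$\left(-71820 + F{\left(-151,-140 \right)}\right) \left(\left(-201510 + 142153\right) \left(-96145 + J{\left(-99 \right)}\right) - 984\right) = \left(-71820 + \left(13 - -280\right)\right) \left(\left(-201510 + 142153\right) \left(-96145 - 99\right) - 984\right) = \left(-71820 + \left(13 + 280\right)\right) \left(\left(-59357\right) \left(-96244\right) - 984\right) = \left(-71820 + 293\right) \left(5712755108 - 984\right) = \left(-71527\right) 5712754124 = -408616164227348$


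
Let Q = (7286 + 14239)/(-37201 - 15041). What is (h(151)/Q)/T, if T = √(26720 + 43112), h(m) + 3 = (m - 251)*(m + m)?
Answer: 262977521*√17458/125261150 ≈ 277.40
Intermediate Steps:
h(m) = -3 + 2*m*(-251 + m) (h(m) = -3 + (m - 251)*(m + m) = -3 + (-251 + m)*(2*m) = -3 + 2*m*(-251 + m))
Q = -7175/17414 (Q = 21525/(-52242) = 21525*(-1/52242) = -7175/17414 ≈ -0.41202)
T = 2*√17458 (T = √69832 = 2*√17458 ≈ 264.26)
(h(151)/Q)/T = ((-3 - 502*151 + 2*151²)/(-7175/17414))/((2*√17458)) = ((-3 - 75802 + 2*22801)*(-17414/7175))*(√17458/34916) = ((-3 - 75802 + 45602)*(-17414/7175))*(√17458/34916) = (-30203*(-17414/7175))*(√17458/34916) = 525955042*(√17458/34916)/7175 = 262977521*√17458/125261150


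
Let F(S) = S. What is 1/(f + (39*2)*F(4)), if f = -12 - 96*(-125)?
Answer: 1/12300 ≈ 8.1301e-5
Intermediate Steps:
f = 11988 (f = -12 + 12000 = 11988)
1/(f + (39*2)*F(4)) = 1/(11988 + (39*2)*4) = 1/(11988 + 78*4) = 1/(11988 + 312) = 1/12300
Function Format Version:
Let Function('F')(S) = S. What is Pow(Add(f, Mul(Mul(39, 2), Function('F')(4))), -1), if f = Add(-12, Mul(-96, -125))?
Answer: Rational(1, 12300) ≈ 8.1301e-5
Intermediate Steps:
f = 11988 (f = Add(-12, 12000) = 11988)
Pow(Add(f, Mul(Mul(39, 2), Function('F')(4))), -1) = Pow(Add(11988, Mul(Mul(39, 2), 4)), -1) = Pow(Add(11988, Mul(78, 4)), -1) = Pow(Add(11988, 312), -1) = Pow(12300, -1) = Rational(1, 12300)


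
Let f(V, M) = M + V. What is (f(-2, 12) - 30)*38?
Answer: -760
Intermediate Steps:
(f(-2, 12) - 30)*38 = ((12 - 2) - 30)*38 = (10 - 30)*38 = -20*38 = -760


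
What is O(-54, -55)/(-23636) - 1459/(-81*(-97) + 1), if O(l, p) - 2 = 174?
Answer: -8966983/46432922 ≈ -0.19312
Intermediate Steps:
O(l, p) = 176 (O(l, p) = 2 + 174 = 176)
O(-54, -55)/(-23636) - 1459/(-81*(-97) + 1) = 176/(-23636) - 1459/(-81*(-97) + 1) = 176*(-1/23636) - 1459/(7857 + 1) = -44/5909 - 1459/7858 = -8966983/46432922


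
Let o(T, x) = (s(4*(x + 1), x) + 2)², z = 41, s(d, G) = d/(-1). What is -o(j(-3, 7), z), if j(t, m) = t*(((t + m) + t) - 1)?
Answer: -27556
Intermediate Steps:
s(d, G) = -d (s(d, G) = d*(-1) = -d)
j(t, m) = t*(-1 + m + 2*t) (j(t, m) = t*(((m + t) + t) - 1) = t*((m + 2*t) - 1) = t*(-1 + m + 2*t))
o(T, x) = (-2 - 4*x)² (o(T, x) = (-4*(x + 1) + 2)² = (-4*(1 + x) + 2)² = (-(4 + 4*x) + 2)² = ((-4 - 4*x) + 2)² = (-2 - 4*x)²)
-o(j(-3, 7), z) = -4*(1 + 2*41)² = -4*(1 + 82)² = -4*83² = -4*6889 = -1*27556 = -27556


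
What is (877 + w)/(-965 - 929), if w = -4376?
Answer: 3499/1894 ≈ 1.8474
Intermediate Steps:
(877 + w)/(-965 - 929) = (877 - 4376)/(-965 - 929) = -3499/(-1894) = -3499*(-1/1894) = 3499/1894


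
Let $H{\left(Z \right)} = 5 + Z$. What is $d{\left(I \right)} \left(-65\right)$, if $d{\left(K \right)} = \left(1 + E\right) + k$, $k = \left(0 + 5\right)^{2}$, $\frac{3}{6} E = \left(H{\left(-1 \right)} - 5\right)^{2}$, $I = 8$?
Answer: $-1820$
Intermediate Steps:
$E = 2$ ($E = 2 \left(\left(5 - 1\right) - 5\right)^{2} = 2 \left(4 - 5\right)^{2} = 2 \left(-1\right)^{2} = 2 \cdot 1 = 2$)
$k = 25$ ($k = 5^{2} = 25$)
$d{\left(K \right)} = 28$ ($d{\left(K \right)} = \left(1 + 2\right) + 25 = 3 + 25 = 28$)
$d{\left(I \right)} \left(-65\right) = 28 \left(-65\right) = -1820$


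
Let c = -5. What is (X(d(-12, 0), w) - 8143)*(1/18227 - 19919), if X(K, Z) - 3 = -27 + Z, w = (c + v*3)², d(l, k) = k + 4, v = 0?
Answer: 2956063928904/18227 ≈ 1.6218e+8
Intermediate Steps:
d(l, k) = 4 + k
w = 25 (w = (-5 + 0*3)² = (-5 + 0)² = (-5)² = 25)
X(K, Z) = -24 + Z (X(K, Z) = 3 + (-27 + Z) = -24 + Z)
(X(d(-12, 0), w) - 8143)*(1/18227 - 19919) = ((-24 + 25) - 8143)*(1/18227 - 19919) = (1 - 8143)*(1/18227 - 19919) = -8142*(-363063612/18227) = 2956063928904/18227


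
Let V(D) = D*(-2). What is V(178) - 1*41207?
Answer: -41563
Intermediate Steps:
V(D) = -2*D
V(178) - 1*41207 = -2*178 - 1*41207 = -356 - 41207 = -41563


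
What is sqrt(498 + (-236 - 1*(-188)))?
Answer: 15*sqrt(2) ≈ 21.213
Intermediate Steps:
sqrt(498 + (-236 - 1*(-188))) = sqrt(498 + (-236 + 188)) = sqrt(498 - 48) = sqrt(450) = 15*sqrt(2)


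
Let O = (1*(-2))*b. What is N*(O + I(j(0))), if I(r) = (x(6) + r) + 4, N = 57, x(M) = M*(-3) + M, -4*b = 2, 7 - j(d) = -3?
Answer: 171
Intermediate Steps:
j(d) = 10 (j(d) = 7 - 1*(-3) = 7 + 3 = 10)
b = -1/2 (b = -1/4*2 = -1/2 ≈ -0.50000)
x(M) = -2*M (x(M) = -3*M + M = -2*M)
I(r) = -8 + r (I(r) = (-2*6 + r) + 4 = (-12 + r) + 4 = -8 + r)
O = 1 (O = (1*(-2))*(-1/2) = -2*(-1/2) = 1)
N*(O + I(j(0))) = 57*(1 + (-8 + 10)) = 57*(1 + 2) = 57*3 = 171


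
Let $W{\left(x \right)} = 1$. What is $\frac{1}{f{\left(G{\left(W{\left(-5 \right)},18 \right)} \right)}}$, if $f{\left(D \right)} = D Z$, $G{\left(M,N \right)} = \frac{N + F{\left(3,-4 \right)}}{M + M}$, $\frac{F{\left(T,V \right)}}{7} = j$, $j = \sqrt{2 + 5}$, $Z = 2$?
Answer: $- \frac{18}{19} + \frac{7 \sqrt{7}}{19} \approx 0.027382$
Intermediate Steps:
$j = \sqrt{7} \approx 2.6458$
$F{\left(T,V \right)} = 7 \sqrt{7}$
$G{\left(M,N \right)} = \frac{N + 7 \sqrt{7}}{2 M}$ ($G{\left(M,N \right)} = \frac{N + 7 \sqrt{7}}{M + M} = \frac{N + 7 \sqrt{7}}{2 M}$)
$f{\left(D \right)} = 2 D$ ($f{\left(D \right)} = D 2 = 2 D$)
$\frac{1}{f{\left(G{\left(W{\left(-5 \right)},18 \right)} \right)}} = \frac{1}{2 \frac{18 + 7 \sqrt{7}}{2 \cdot 1}} = \frac{1}{2 \cdot \frac{1}{2} \cdot 1 \left(18 + 7 \sqrt{7}\right)} = \frac{1}{2 \left(9 + \frac{7 \sqrt{7}}{2}\right)} = \frac{1}{18 + 7 \sqrt{7}}$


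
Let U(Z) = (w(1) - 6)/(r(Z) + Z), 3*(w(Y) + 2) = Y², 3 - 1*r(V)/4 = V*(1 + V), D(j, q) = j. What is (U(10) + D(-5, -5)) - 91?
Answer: -120361/1254 ≈ -95.982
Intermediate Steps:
r(V) = 12 - 4*V*(1 + V)
w(Y) = -2 + Y²/3
U(Z) = -23/(3*(12 - 4*Z² - 3*Z)) (U(Z) = ((-2 + (⅓)*1²) - 6)/((12 - 4*Z - 4*Z²) + Z) = ((-2 + (⅓)*1) - 6)/(12 - 4*Z² - 3*Z) = ((-2 + ⅓) - 6)/(12 - 4*Z² - 3*Z) = (-5/3 - 6)/(12 - 4*Z² - 3*Z) = -23/(3*(12 - 4*Z² - 3*Z)))
(U(10) + D(-5, -5)) - 91 = (23/(3*(-12 + 3*10 + 4*10²)) - 5) - 91 = (23/(3*(-12 + 30 + 4*100)) - 5) - 91 = (23/(3*(-12 + 30 + 400)) - 5) - 91 = ((23/3)/418 - 5) - 91 = ((23/3)*(1/418) - 5) - 91 = (23/1254 - 5) - 91 = -6247/1254 - 91 = -120361/1254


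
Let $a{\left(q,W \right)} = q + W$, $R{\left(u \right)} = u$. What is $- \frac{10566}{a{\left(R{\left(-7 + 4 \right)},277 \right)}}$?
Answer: $- \frac{5283}{137} \approx -38.562$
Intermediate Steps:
$a{\left(q,W \right)} = W + q$
$- \frac{10566}{a{\left(R{\left(-7 + 4 \right)},277 \right)}} = - \frac{10566}{277 + \left(-7 + 4\right)} = - \frac{10566}{277 - 3} = - \frac{10566}{274} = \left(-10566\right) \frac{1}{274} = - \frac{5283}{137}$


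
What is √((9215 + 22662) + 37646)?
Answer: √69523 ≈ 263.67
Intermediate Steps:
√((9215 + 22662) + 37646) = √(31877 + 37646) = √69523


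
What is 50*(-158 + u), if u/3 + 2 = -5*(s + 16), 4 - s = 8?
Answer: -17200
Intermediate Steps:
s = -4 (s = 4 - 1*8 = 4 - 8 = -4)
u = -186 (u = -6 + 3*(-5*(-4 + 16)) = -6 + 3*(-5*12) = -6 + 3*(-60) = -6 - 180 = -186)
50*(-158 + u) = 50*(-158 - 186) = 50*(-344) = -17200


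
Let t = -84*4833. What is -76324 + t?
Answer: -482296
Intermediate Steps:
t = -405972
-76324 + t = -76324 - 405972 = -482296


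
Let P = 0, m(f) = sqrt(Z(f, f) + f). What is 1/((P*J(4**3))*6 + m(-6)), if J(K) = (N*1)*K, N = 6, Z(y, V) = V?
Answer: -I*sqrt(3)/6 ≈ -0.28868*I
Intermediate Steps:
m(f) = sqrt(2)*sqrt(f) (m(f) = sqrt(f + f) = sqrt(2*f) = sqrt(2)*sqrt(f))
J(K) = 6*K (J(K) = (6*1)*K = 6*K)
1/((P*J(4**3))*6 + m(-6)) = 1/((0*(6*4**3))*6 + sqrt(2)*sqrt(-6)) = 1/((0*(6*64))*6 + sqrt(2)*(I*sqrt(6))) = 1/((0*384)*6 + 2*I*sqrt(3)) = 1/(0*6 + 2*I*sqrt(3)) = 1/(0 + 2*I*sqrt(3)) = 1/(2*I*sqrt(3)) = -I*sqrt(3)/6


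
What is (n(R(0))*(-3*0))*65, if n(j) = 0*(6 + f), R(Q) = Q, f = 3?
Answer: 0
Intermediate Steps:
n(j) = 0 (n(j) = 0*(6 + 3) = 0*9 = 0)
(n(R(0))*(-3*0))*65 = (0*(-3*0))*65 = (0*0)*65 = 0*65 = 0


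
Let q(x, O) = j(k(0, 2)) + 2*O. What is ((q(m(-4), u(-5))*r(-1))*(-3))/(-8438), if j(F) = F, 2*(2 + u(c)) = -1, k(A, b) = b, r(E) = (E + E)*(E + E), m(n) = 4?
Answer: -18/4219 ≈ -0.0042664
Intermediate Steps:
r(E) = 4*E**2 (r(E) = (2*E)*(2*E) = 4*E**2)
u(c) = -5/2 (u(c) = -2 + (1/2)*(-1) = -2 - 1/2 = -5/2)
q(x, O) = 2 + 2*O
((q(m(-4), u(-5))*r(-1))*(-3))/(-8438) = (((2 + 2*(-5/2))*(4*(-1)**2))*(-3))/(-8438) = (((2 - 5)*(4*1))*(-3))*(-1/8438) = (-3*4*(-3))*(-1/8438) = -12*(-3)*(-1/8438) = 36*(-1/8438) = -18/4219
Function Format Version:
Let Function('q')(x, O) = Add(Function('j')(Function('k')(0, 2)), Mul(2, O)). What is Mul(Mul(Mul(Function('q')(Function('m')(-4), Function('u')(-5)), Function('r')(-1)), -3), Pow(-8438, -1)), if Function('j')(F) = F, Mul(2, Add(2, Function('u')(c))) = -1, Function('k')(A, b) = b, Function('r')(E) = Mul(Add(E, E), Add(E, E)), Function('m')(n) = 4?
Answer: Rational(-18, 4219) ≈ -0.0042664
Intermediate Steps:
Function('r')(E) = Mul(4, Pow(E, 2)) (Function('r')(E) = Mul(Mul(2, E), Mul(2, E)) = Mul(4, Pow(E, 2)))
Function('u')(c) = Rational(-5, 2) (Function('u')(c) = Add(-2, Mul(Rational(1, 2), -1)) = Add(-2, Rational(-1, 2)) = Rational(-5, 2))
Function('q')(x, O) = Add(2, Mul(2, O))
Mul(Mul(Mul(Function('q')(Function('m')(-4), Function('u')(-5)), Function('r')(-1)), -3), Pow(-8438, -1)) = Mul(Mul(Mul(Add(2, Mul(2, Rational(-5, 2))), Mul(4, Pow(-1, 2))), -3), Pow(-8438, -1)) = Mul(Mul(Mul(Add(2, -5), Mul(4, 1)), -3), Rational(-1, 8438)) = Mul(Mul(Mul(-3, 4), -3), Rational(-1, 8438)) = Mul(Mul(-12, -3), Rational(-1, 8438)) = Mul(36, Rational(-1, 8438)) = Rational(-18, 4219)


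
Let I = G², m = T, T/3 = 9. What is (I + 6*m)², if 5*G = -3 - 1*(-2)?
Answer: 16410601/625 ≈ 26257.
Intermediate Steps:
G = -⅕ (G = (-3 - 1*(-2))/5 = (-3 + 2)/5 = (⅕)*(-1) = -⅕ ≈ -0.20000)
T = 27 (T = 3*9 = 27)
m = 27
I = 1/25 (I = (-⅕)² = 1/25 ≈ 0.040000)
(I + 6*m)² = (1/25 + 6*27)² = (1/25 + 162)² = (4051/25)² = 16410601/625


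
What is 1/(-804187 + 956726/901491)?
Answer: -901491/724966386091 ≈ -1.2435e-6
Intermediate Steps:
1/(-804187 + 956726/901491) = 1/(-724966386091/901491) = -901491/724966386091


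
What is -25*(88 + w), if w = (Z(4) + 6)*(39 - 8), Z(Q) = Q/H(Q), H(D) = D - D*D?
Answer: -19775/3 ≈ -6591.7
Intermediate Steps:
H(D) = D - D**2
Z(Q) = 1/(1 - Q) (Z(Q) = Q/((Q*(1 - Q))) = Q*(1/(Q*(1 - Q))) = 1/(1 - Q))
w = 527/3 (w = (-1/(-1 + 4) + 6)*(39 - 8) = (-1/3 + 6)*31 = (17/3)*31 = 527/3 ≈ 175.67)
-25*(88 + w) = -25*(88 + 527/3) = -25*791/3 = -19775/3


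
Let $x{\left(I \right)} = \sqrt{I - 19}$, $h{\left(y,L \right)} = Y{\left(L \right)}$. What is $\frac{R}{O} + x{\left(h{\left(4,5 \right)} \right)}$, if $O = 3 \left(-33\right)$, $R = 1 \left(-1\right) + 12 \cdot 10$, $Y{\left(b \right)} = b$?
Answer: $- \frac{119}{99} + i \sqrt{14} \approx -1.202 + 3.7417 i$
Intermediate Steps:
$h{\left(y,L \right)} = L$
$R = 119$ ($R = -1 + 120 = 119$)
$x{\left(I \right)} = \sqrt{-19 + I}$
$O = -99$
$\frac{R}{O} + x{\left(h{\left(4,5 \right)} \right)} = \frac{119}{-99} + \sqrt{-19 + 5} = 119 \left(- \frac{1}{99}\right) + \sqrt{-14} = - \frac{119}{99} + i \sqrt{14}$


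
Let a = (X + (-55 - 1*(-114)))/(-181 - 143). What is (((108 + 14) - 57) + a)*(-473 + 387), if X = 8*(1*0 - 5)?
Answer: -904763/162 ≈ -5585.0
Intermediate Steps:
X = -40 (X = 8*(0 - 5) = 8*(-5) = -40)
a = -19/324 (a = (-40 + (-55 - 1*(-114)))/(-181 - 143) = (-40 + (-55 + 114))/(-324) = (-40 + 59)*(-1/324) = 19*(-1/324) = -19/324 ≈ -0.058642)
(((108 + 14) - 57) + a)*(-473 + 387) = (((108 + 14) - 57) - 19/324)*(-473 + 387) = ((122 - 57) - 19/324)*(-86) = (65 - 19/324)*(-86) = (21041/324)*(-86) = -904763/162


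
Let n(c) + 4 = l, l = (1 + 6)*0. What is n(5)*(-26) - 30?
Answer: 74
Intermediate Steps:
l = 0 (l = 7*0 = 0)
n(c) = -4 (n(c) = -4 + 0 = -4)
n(5)*(-26) - 30 = -4*(-26) - 30 = 104 - 30 = 74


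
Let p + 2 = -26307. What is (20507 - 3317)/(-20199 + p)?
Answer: -8595/23254 ≈ -0.36961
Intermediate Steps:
p = -26309 (p = -2 - 26307 = -26309)
(20507 - 3317)/(-20199 + p) = (20507 - 3317)/(-20199 - 26309) = 17190/(-46508) = 17190*(-1/46508) = -8595/23254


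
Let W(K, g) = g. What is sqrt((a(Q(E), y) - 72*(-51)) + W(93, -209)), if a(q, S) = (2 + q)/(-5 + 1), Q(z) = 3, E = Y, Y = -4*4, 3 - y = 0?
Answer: sqrt(13847)/2 ≈ 58.837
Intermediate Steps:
y = 3 (y = 3 - 1*0 = 3 + 0 = 3)
Y = -16
E = -16
a(q, S) = -1/2 - q/4 (a(q, S) = (2 + q)/(-4) = (2 + q)*(-1/4) = -1/2 - q/4)
sqrt((a(Q(E), y) - 72*(-51)) + W(93, -209)) = sqrt(((-1/2 - 1/4*3) - 72*(-51)) - 209) = sqrt(((-1/2 - 3/4) + 3672) - 209) = sqrt((-5/4 + 3672) - 209) = sqrt(14683/4 - 209) = sqrt(13847/4) = sqrt(13847)/2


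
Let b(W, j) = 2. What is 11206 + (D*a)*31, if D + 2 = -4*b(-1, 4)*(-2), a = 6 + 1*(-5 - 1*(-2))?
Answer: 12508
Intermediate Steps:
a = 3 (a = 6 + 1*(-5 + 2) = 6 + 1*(-3) = 6 - 3 = 3)
D = 14 (D = -2 - 4*2*(-2) = -2 - 8*(-2) = -2 + 16 = 14)
11206 + (D*a)*31 = 11206 + (14*3)*31 = 11206 + 42*31 = 11206 + 1302 = 12508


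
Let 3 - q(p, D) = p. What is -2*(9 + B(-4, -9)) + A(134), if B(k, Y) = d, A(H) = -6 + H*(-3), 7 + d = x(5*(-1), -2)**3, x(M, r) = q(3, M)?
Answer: -412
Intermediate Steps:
q(p, D) = 3 - p
x(M, r) = 0 (x(M, r) = 3 - 1*3 = 3 - 3 = 0)
d = -7 (d = -7 + 0**3 = -7 + 0 = -7)
A(H) = -6 - 3*H
B(k, Y) = -7
-2*(9 + B(-4, -9)) + A(134) = -2*(9 - 7) + (-6 - 3*134) = -2*2 + (-6 - 402) = -4 - 408 = -412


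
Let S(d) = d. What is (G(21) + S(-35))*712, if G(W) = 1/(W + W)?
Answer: -522964/21 ≈ -24903.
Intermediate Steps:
G(W) = 1/(2*W)
(G(21) + S(-35))*712 = ((½)/21 - 35)*712 = ((½)*(1/21) - 35)*712 = (1/42 - 35)*712 = -1469/42*712 = -522964/21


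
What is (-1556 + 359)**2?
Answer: 1432809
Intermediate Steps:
(-1556 + 359)**2 = (-1197)**2 = 1432809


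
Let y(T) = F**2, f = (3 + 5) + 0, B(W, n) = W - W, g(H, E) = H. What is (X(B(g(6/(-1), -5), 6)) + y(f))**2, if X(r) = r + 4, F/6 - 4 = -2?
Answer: 21904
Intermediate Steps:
F = 12 (F = 24 + 6*(-2) = 24 - 12 = 12)
B(W, n) = 0
X(r) = 4 + r
f = 8 (f = 8 + 0 = 8)
y(T) = 144 (y(T) = 12**2 = 144)
(X(B(g(6/(-1), -5), 6)) + y(f))**2 = ((4 + 0) + 144)**2 = (4 + 144)**2 = 148**2 = 21904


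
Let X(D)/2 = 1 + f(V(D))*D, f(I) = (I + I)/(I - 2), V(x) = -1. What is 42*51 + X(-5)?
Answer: 6412/3 ≈ 2137.3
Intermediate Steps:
f(I) = 2*I/(-2 + I) (f(I) = (2*I)/(-2 + I) = 2*I/(-2 + I))
X(D) = 2 + 4*D/3 (X(D) = 2*(1 + (2*(-1)/(-2 - 1))*D) = 2*(1 + (2*(-1)/(-3))*D) = 2*(1 + (2*(-1)*(-⅓))*D) = 2*(1 + 2*D/3) = 2 + 4*D/3)
42*51 + X(-5) = 42*51 + (2 + (4/3)*(-5)) = 2142 + (2 - 20/3) = 2142 - 14/3 = 6412/3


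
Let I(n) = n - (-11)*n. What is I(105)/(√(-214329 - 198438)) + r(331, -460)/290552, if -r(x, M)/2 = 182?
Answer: -91/72638 - 420*I*√45863/45863 ≈ -0.0012528 - 1.9612*I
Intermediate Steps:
r(x, M) = -364 (r(x, M) = -2*182 = -364)
I(n) = 12*n (I(n) = n + 11*n = 12*n)
I(105)/(√(-214329 - 198438)) + r(331, -460)/290552 = (12*105)/(√(-214329 - 198438)) - 364/290552 = 1260/(√(-412767)) - 364*1/290552 = 1260/((3*I*√45863)) - 91/72638 = 1260*(-I*√45863/137589) - 91/72638 = -420*I*√45863/45863 - 91/72638 = -91/72638 - 420*I*√45863/45863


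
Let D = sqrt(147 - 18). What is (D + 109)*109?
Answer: 11881 + 109*sqrt(129) ≈ 13119.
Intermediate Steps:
D = sqrt(129) ≈ 11.358
(D + 109)*109 = (sqrt(129) + 109)*109 = (109 + sqrt(129))*109 = 11881 + 109*sqrt(129)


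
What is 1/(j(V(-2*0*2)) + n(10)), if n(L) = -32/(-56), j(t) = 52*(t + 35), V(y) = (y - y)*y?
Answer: 7/12744 ≈ 0.00054928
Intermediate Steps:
V(y) = 0 (V(y) = 0*y = 0)
j(t) = 1820 + 52*t (j(t) = 52*(35 + t) = 1820 + 52*t)
n(L) = 4/7 (n(L) = -32*(-1/56) = 4/7)
1/(j(V(-2*0*2)) + n(10)) = 1/((1820 + 52*0) + 4/7) = 1/((1820 + 0) + 4/7) = 1/(1820 + 4/7) = 1/(12744/7) = 7/12744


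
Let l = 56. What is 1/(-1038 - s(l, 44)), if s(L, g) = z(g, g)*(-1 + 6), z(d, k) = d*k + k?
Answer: -1/10938 ≈ -9.1424e-5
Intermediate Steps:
z(d, k) = k + d*k
s(L, g) = 5*g*(1 + g) (s(L, g) = (g*(1 + g))*(-1 + 6) = (g*(1 + g))*5 = 5*g*(1 + g))
1/(-1038 - s(l, 44)) = 1/(-1038 - 5*44*(1 + 44)) = 1/(-1038 - 5*44*45) = 1/(-1038 - 1*9900) = 1/(-1038 - 9900) = 1/(-10938) = -1/10938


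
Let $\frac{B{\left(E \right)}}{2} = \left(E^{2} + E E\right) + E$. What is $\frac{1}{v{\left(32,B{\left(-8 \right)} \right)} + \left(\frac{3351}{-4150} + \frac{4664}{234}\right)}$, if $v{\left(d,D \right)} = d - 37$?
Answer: $\frac{485550}{6857983} \approx 0.070801$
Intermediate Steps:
$B{\left(E \right)} = 2 E + 4 E^{2}$ ($B{\left(E \right)} = 2 \left(\left(E^{2} + E E\right) + E\right) = 2 \left(\left(E^{2} + E^{2}\right) + E\right) = 2 \left(2 E^{2} + E\right) = 2 \left(E + 2 E^{2}\right) = 2 E + 4 E^{2}$)
$v{\left(d,D \right)} = -37 + d$
$\frac{1}{v{\left(32,B{\left(-8 \right)} \right)} + \left(\frac{3351}{-4150} + \frac{4664}{234}\right)} = \frac{1}{\left(-37 + 32\right) + \left(\frac{3351}{-4150} + \frac{4664}{234}\right)} = \frac{1}{-5 + \left(3351 \left(- \frac{1}{4150}\right) + 4664 \cdot \frac{1}{234}\right)} = \frac{1}{-5 + \left(- \frac{3351}{4150} + \frac{2332}{117}\right)} = \frac{1}{-5 + \frac{9285733}{485550}} = \frac{1}{\frac{6857983}{485550}} = \frac{485550}{6857983}$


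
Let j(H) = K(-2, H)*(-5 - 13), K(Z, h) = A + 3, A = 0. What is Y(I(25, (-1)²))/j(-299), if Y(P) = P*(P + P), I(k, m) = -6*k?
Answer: -2500/3 ≈ -833.33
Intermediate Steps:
K(Z, h) = 3 (K(Z, h) = 0 + 3 = 3)
j(H) = -54 (j(H) = 3*(-5 - 13) = 3*(-18) = -54)
Y(P) = 2*P² (Y(P) = P*(2*P) = 2*P²)
Y(I(25, (-1)²))/j(-299) = (2*(-6*25)²)/(-54) = (2*(-150)²)*(-1/54) = (2*22500)*(-1/54) = 45000*(-1/54) = -2500/3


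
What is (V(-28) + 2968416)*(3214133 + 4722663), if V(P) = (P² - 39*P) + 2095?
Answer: 23591229252052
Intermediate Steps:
V(P) = 2095 + P² - 39*P
(V(-28) + 2968416)*(3214133 + 4722663) = ((2095 + (-28)² - 39*(-28)) + 2968416)*(3214133 + 4722663) = ((2095 + 784 + 1092) + 2968416)*7936796 = (3971 + 2968416)*7936796 = 2972387*7936796 = 23591229252052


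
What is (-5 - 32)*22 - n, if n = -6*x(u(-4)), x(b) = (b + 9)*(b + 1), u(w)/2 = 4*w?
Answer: 3464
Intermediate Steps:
u(w) = 8*w (u(w) = 2*(4*w) = 8*w)
x(b) = (1 + b)*(9 + b) (x(b) = (9 + b)*(1 + b) = (1 + b)*(9 + b))
n = -4278 (n = -6*(9 + (8*(-4))**2 + 10*(8*(-4))) = -6*(9 + (-32)**2 + 10*(-32)) = -6*(9 + 1024 - 320) = -6*713 = -4278)
(-5 - 32)*22 - n = (-5 - 32)*22 - 1*(-4278) = -37*22 + 4278 = -814 + 4278 = 3464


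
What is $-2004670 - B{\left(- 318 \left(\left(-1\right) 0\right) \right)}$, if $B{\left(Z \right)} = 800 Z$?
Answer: $-2004670$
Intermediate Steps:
$-2004670 - B{\left(- 318 \left(\left(-1\right) 0\right) \right)} = -2004670 - 800 \left(- 318 \left(\left(-1\right) 0\right)\right) = -2004670 - 800 \left(\left(-318\right) 0\right) = -2004670 - 800 \cdot 0 = -2004670 - 0 = -2004670 + 0 = -2004670$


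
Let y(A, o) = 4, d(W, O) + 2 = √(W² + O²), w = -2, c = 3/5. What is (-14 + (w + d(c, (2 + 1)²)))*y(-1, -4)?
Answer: -72 + 12*√226/5 ≈ -35.920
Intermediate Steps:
c = ⅗ (c = 3*(⅕) = ⅗ ≈ 0.60000)
d(W, O) = -2 + √(O² + W²) (d(W, O) = -2 + √(W² + O²) = -2 + √(O² + W²))
(-14 + (w + d(c, (2 + 1)²)))*y(-1, -4) = (-14 + (-2 + (-2 + √(((2 + 1)²)² + (⅗)²))))*4 = (-14 + (-2 + (-2 + √((3²)² + 9/25))))*4 = (-14 + (-2 + (-2 + √(9² + 9/25))))*4 = (-14 + (-2 + (-2 + √(81 + 9/25))))*4 = (-14 + (-2 + (-2 + √(2034/25))))*4 = (-14 + (-2 + (-2 + 3*√226/5)))*4 = (-14 + (-4 + 3*√226/5))*4 = (-18 + 3*√226/5)*4 = -72 + 12*√226/5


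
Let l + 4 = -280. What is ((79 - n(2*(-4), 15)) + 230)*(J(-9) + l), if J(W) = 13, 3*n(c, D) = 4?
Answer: -250133/3 ≈ -83378.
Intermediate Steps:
l = -284 (l = -4 - 280 = -284)
n(c, D) = 4/3 (n(c, D) = (1/3)*4 = 4/3)
((79 - n(2*(-4), 15)) + 230)*(J(-9) + l) = ((79 - 1*4/3) + 230)*(13 - 284) = ((79 - 4/3) + 230)*(-271) = (233/3 + 230)*(-271) = (923/3)*(-271) = -250133/3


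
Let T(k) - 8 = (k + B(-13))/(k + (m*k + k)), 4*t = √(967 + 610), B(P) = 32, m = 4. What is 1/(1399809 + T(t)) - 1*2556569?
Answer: -284403111186999050601335/111244058418559609 - 768*√1577/111244058418559609 ≈ -2.5566e+6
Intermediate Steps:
t = √1577/4 (t = √(967 + 610)/4 = √1577/4 ≈ 9.9279)
T(k) = 8 + (32 + k)/(6*k) (T(k) = 8 + (k + 32)/(k + (4*k + k)) = 8 + (32 + k)/(k + 5*k) = 8 + (32 + k)/((6*k)) = 8 + (32 + k)*(1/(6*k)) = 8 + (32 + k)/(6*k))
1/(1399809 + T(t)) - 1*2556569 = 1/(1399809 + (32 + 49*(√1577/4))/(6*((√1577/4)))) - 1*2556569 = 1/(1399809 + (4*√1577/1577)*(32 + 49*√1577/4)/6) - 2556569 = 1/(1399809 + 2*√1577*(32 + 49*√1577/4)/4731) - 2556569 = -2556569 + 1/(1399809 + 2*√1577*(32 + 49*√1577/4)/4731)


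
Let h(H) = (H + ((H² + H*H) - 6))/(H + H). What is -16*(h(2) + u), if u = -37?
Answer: 576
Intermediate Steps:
h(H) = (-6 + H + 2*H²)/(2*H) (h(H) = (H + ((H² + H²) - 6))/((2*H)) = (H + (2*H² - 6))*(1/(2*H)) = (H + (-6 + 2*H²))*(1/(2*H)) = (-6 + H + 2*H²)*(1/(2*H)) = (-6 + H + 2*H²)/(2*H))
-16*(h(2) + u) = -16*((½ + 2 - 3/2) - 37) = -16*(1 - 37) = -16*(-36) = 576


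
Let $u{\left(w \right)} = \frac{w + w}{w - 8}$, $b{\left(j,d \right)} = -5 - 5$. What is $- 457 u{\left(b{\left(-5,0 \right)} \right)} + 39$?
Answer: $- \frac{4219}{9} \approx -468.78$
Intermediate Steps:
$b{\left(j,d \right)} = -10$
$u{\left(w \right)} = \frac{2 w}{-8 + w}$
$- 457 u{\left(b{\left(-5,0 \right)} \right)} + 39 = - 457 \cdot 2 \left(-10\right) \frac{1}{-8 - 10} + 39 = - 457 \cdot 2 \left(-10\right) \frac{1}{-18} + 39 = - 457 \cdot 2 \left(-10\right) \left(- \frac{1}{18}\right) + 39 = \left(-457\right) \frac{10}{9} + 39 = - \frac{4570}{9} + 39 = - \frac{4219}{9}$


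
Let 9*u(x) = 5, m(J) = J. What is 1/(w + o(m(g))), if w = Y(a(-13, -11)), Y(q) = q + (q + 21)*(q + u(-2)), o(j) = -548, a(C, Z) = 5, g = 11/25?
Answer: -9/3587 ≈ -0.0025091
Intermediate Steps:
g = 11/25 (g = 11*(1/25) = 11/25 ≈ 0.44000)
u(x) = 5/9 (u(x) = (⅑)*5 = 5/9)
Y(q) = q + (21 + q)*(5/9 + q) (Y(q) = q + (q + 21)*(q + 5/9) = q + (21 + q)*(5/9 + q))
w = 1345/9 (w = 35/3 + 5² + (203/9)*5 = 35/3 + 25 + 1015/9 = 1345/9 ≈ 149.44)
1/(w + o(m(g))) = 1/(1345/9 - 548) = 1/(-3587/9) = -9/3587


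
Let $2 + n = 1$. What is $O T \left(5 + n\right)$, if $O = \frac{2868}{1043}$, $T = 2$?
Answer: $\frac{22944}{1043} \approx 21.998$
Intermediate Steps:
$n = -1$ ($n = -2 + 1 = -1$)
$O = \frac{2868}{1043}$ ($O = 2868 \cdot \frac{1}{1043} = \frac{2868}{1043} \approx 2.7498$)
$O T \left(5 + n\right) = \frac{2868 \cdot 2 \left(5 - 1\right)}{1043} = \frac{2868 \cdot 2 \cdot 4}{1043} = \frac{2868}{1043} \cdot 8 = \frac{22944}{1043}$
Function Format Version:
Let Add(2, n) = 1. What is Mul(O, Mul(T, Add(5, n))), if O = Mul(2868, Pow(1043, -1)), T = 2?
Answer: Rational(22944, 1043) ≈ 21.998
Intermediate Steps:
n = -1 (n = Add(-2, 1) = -1)
O = Rational(2868, 1043) (O = Mul(2868, Rational(1, 1043)) = Rational(2868, 1043) ≈ 2.7498)
Mul(O, Mul(T, Add(5, n))) = Mul(Rational(2868, 1043), Mul(2, Add(5, -1))) = Mul(Rational(2868, 1043), Mul(2, 4)) = Mul(Rational(2868, 1043), 8) = Rational(22944, 1043)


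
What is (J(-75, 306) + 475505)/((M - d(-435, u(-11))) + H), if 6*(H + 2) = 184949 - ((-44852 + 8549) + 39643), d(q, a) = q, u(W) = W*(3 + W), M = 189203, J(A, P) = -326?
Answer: 2851074/1319425 ≈ 2.1608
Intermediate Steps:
H = 181597/6 (H = -2 + (184949 - ((-44852 + 8549) + 39643))/6 = -2 + (184949 - (-36303 + 39643))/6 = -2 + (184949 - 1*3340)/6 = -2 + (184949 - 3340)/6 = -2 + (1/6)*181609 = -2 + 181609/6 = 181597/6 ≈ 30266.)
(J(-75, 306) + 475505)/((M - d(-435, u(-11))) + H) = (-326 + 475505)/((189203 - 1*(-435)) + 181597/6) = 475179/((189203 + 435) + 181597/6) = 475179/(189638 + 181597/6) = 475179/(1319425/6) = 475179*(6/1319425) = 2851074/1319425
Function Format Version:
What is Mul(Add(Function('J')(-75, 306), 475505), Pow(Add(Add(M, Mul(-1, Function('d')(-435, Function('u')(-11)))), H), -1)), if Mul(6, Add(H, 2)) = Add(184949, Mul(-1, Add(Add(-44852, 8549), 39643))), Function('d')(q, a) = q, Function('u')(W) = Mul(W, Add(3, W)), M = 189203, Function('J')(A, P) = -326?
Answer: Rational(2851074, 1319425) ≈ 2.1608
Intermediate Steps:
H = Rational(181597, 6) (H = Add(-2, Mul(Rational(1, 6), Add(184949, Mul(-1, Add(Add(-44852, 8549), 39643))))) = Add(-2, Mul(Rational(1, 6), Add(184949, Mul(-1, Add(-36303, 39643))))) = Add(-2, Mul(Rational(1, 6), Add(184949, Mul(-1, 3340)))) = Add(-2, Mul(Rational(1, 6), Add(184949, -3340))) = Add(-2, Mul(Rational(1, 6), 181609)) = Add(-2, Rational(181609, 6)) = Rational(181597, 6) ≈ 30266.)
Mul(Add(Function('J')(-75, 306), 475505), Pow(Add(Add(M, Mul(-1, Function('d')(-435, Function('u')(-11)))), H), -1)) = Mul(Add(-326, 475505), Pow(Add(Add(189203, Mul(-1, -435)), Rational(181597, 6)), -1)) = Mul(475179, Pow(Add(Add(189203, 435), Rational(181597, 6)), -1)) = Mul(475179, Pow(Add(189638, Rational(181597, 6)), -1)) = Mul(475179, Pow(Rational(1319425, 6), -1)) = Mul(475179, Rational(6, 1319425)) = Rational(2851074, 1319425)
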